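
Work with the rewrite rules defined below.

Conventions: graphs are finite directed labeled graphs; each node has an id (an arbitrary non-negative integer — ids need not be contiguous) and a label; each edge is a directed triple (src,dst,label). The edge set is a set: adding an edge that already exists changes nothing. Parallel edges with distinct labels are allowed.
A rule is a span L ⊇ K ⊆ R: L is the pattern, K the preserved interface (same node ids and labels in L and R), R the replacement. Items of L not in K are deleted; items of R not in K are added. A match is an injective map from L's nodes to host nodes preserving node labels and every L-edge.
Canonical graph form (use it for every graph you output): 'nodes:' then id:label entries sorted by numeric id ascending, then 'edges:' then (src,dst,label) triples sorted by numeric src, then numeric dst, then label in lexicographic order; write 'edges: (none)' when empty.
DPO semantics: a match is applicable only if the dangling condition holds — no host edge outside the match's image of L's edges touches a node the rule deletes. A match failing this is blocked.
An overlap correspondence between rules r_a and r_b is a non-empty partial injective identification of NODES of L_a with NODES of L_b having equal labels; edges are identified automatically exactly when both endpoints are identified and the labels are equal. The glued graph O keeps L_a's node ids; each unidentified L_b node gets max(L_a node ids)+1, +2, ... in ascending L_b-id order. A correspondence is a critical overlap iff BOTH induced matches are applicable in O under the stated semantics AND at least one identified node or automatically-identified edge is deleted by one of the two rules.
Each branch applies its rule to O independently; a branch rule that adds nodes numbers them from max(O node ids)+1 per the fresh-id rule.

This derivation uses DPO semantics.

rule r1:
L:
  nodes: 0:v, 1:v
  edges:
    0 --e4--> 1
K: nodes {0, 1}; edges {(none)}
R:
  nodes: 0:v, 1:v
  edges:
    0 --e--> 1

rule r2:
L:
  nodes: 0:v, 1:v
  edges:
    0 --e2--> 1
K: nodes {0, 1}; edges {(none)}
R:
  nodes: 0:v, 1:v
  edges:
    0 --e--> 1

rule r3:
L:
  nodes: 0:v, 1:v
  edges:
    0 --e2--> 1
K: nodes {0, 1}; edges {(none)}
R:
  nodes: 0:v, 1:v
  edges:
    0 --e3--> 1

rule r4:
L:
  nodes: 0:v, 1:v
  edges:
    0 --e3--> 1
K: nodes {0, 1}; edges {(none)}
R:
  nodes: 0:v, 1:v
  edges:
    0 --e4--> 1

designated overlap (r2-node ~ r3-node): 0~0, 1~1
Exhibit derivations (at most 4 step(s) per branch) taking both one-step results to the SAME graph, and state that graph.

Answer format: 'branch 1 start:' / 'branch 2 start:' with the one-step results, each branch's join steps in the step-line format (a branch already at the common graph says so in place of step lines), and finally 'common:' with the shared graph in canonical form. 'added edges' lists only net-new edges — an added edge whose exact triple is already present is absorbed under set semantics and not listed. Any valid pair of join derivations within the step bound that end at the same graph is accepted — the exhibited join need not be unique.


branch 1 start:
nodes: 0:v, 1:v
edges: (0,1,e)
branch 2 start:
nodes: 0:v, 1:v
edges: (0,1,e3)
branch 1: already at the common graph (0 steps)
branch 2 step 1: rule r4; match: 0->0, 1->1; deleted nodes (none); deleted edges (0,1,e3); added nodes (none); added edges (0,1,e4); result: nodes: 0:v, 1:v edges: (0,1,e4)
branch 2 step 2: rule r1; match: 0->0, 1->1; deleted nodes (none); deleted edges (0,1,e4); added nodes (none); added edges (0,1,e); result: nodes: 0:v, 1:v edges: (0,1,e)
common:
nodes: 0:v, 1:v
edges: (0,1,e)


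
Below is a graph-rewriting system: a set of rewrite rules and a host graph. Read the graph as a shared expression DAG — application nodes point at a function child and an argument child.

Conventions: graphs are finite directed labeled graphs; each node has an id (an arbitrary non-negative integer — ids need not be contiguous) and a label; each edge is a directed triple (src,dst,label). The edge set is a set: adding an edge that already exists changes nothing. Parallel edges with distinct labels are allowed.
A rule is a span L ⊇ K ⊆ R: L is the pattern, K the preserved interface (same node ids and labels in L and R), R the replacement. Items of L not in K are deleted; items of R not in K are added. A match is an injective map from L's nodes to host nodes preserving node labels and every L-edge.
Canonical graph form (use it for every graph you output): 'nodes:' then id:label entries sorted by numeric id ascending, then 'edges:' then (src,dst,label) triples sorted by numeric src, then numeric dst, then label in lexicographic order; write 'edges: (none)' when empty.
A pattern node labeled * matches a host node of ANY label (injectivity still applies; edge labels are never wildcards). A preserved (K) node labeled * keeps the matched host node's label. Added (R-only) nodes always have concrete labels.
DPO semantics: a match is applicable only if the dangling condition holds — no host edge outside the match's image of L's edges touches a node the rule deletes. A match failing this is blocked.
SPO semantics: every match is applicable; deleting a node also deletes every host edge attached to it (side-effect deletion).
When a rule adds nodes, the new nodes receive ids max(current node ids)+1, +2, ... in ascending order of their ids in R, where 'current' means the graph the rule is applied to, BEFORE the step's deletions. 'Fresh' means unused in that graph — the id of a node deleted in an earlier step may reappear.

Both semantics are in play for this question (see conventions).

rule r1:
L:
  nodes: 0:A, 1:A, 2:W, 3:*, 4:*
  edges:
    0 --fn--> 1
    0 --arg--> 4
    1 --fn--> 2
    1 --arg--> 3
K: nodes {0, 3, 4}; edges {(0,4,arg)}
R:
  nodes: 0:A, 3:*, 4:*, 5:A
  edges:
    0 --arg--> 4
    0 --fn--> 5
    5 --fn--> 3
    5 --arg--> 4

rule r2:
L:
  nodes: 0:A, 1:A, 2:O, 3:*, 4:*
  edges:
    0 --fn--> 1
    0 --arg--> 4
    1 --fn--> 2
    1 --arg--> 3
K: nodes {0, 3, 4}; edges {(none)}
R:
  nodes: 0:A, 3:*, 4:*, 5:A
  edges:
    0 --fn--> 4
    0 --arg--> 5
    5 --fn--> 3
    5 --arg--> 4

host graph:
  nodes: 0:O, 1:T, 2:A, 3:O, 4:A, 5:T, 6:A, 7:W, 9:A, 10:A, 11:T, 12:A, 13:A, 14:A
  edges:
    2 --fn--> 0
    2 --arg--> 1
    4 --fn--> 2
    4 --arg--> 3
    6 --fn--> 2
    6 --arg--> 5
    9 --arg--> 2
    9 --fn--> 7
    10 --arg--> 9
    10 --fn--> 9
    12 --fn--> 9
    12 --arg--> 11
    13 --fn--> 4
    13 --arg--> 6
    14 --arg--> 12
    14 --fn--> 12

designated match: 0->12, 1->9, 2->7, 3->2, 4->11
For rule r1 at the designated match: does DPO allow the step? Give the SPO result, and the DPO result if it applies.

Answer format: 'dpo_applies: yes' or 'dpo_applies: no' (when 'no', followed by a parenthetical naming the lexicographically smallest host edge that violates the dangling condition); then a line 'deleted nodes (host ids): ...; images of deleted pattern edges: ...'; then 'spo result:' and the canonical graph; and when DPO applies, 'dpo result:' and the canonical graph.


dpo_applies: no
(the rule deletes node 9, which keeps host edge (10,9,arg) outside the match image — the dangling condition fails, DPO blocks; SPO proceeds and side-deletes such edges)
deleted nodes (host ids): 7, 9; images of deleted pattern edges: (9,2,arg); (9,7,fn); (12,9,fn)
spo result:
nodes: 0:O, 1:T, 2:A, 3:O, 4:A, 5:T, 6:A, 10:A, 11:T, 12:A, 13:A, 14:A, 15:A
edges: (2,0,fn); (2,1,arg); (4,2,fn); (4,3,arg); (6,2,fn); (6,5,arg); (12,11,arg); (12,15,fn); (13,4,fn); (13,6,arg); (14,12,arg); (14,12,fn); (15,2,fn); (15,11,arg)


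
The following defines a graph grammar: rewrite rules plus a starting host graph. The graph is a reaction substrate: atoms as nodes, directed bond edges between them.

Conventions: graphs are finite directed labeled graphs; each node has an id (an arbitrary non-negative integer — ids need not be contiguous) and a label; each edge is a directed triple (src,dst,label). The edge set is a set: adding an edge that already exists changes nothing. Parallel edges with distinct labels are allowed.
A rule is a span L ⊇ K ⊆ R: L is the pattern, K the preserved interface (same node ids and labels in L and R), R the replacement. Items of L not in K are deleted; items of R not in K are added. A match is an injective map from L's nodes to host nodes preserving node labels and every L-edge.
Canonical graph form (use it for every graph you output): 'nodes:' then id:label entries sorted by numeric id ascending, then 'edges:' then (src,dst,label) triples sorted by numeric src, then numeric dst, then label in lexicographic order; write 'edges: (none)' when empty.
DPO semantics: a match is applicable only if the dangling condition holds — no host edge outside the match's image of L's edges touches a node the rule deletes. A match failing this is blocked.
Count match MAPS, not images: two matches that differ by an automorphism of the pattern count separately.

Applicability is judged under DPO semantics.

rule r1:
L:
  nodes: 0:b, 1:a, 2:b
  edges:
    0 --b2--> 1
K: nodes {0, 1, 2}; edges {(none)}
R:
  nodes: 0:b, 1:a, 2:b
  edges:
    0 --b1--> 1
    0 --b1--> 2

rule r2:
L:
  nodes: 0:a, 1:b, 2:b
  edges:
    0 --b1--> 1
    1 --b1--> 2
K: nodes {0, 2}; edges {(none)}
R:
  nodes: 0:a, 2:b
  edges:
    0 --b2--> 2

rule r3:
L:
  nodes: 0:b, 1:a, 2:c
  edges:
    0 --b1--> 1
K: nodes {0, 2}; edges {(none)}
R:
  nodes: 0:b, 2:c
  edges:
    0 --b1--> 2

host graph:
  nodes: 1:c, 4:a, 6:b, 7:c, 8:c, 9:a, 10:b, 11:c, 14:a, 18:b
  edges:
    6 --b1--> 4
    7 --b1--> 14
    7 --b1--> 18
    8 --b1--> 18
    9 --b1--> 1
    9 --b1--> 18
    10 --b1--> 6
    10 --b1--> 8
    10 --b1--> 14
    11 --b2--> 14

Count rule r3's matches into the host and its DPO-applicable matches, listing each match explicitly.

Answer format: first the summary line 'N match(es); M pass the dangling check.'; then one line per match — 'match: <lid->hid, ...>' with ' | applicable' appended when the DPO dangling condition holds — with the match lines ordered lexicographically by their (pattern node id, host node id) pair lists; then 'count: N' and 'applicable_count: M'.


8 match(es); 4 pass the dangling check.
match: 0->6, 1->4, 2->1 | applicable
match: 0->6, 1->4, 2->7 | applicable
match: 0->6, 1->4, 2->8 | applicable
match: 0->6, 1->4, 2->11 | applicable
match: 0->10, 1->14, 2->1
match: 0->10, 1->14, 2->7
match: 0->10, 1->14, 2->8
match: 0->10, 1->14, 2->11
count: 8
applicable_count: 4


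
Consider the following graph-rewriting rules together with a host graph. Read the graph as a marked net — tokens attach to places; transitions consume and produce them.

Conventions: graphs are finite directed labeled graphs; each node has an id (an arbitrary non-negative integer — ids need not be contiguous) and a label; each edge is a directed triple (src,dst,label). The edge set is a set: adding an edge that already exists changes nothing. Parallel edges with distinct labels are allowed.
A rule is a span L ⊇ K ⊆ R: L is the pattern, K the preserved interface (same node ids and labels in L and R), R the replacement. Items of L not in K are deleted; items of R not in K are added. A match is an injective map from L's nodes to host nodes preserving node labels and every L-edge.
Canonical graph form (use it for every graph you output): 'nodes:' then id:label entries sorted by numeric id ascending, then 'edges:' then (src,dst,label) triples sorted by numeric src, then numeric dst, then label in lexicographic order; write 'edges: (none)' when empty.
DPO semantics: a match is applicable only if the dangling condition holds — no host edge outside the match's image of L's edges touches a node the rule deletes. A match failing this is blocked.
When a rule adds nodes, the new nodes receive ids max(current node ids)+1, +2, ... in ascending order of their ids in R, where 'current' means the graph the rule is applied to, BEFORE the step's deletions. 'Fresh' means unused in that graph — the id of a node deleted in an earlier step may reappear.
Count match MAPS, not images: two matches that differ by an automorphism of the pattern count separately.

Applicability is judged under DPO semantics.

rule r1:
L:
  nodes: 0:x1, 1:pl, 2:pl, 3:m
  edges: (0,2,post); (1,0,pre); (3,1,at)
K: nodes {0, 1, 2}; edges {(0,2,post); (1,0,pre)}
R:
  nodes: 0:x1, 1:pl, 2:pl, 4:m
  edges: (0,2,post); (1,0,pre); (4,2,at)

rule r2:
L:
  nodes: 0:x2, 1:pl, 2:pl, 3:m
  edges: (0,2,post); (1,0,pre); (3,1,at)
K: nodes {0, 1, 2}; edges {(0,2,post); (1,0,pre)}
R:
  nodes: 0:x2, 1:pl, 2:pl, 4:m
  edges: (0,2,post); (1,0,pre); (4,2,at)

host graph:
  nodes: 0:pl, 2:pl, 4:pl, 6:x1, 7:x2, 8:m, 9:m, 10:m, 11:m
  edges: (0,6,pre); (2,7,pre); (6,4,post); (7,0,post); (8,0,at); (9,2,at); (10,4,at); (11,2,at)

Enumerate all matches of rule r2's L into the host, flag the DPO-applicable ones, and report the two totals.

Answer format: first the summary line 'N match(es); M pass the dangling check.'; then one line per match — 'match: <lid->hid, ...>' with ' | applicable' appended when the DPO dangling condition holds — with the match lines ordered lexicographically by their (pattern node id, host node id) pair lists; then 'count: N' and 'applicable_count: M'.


2 match(es); 2 pass the dangling check.
match: 0->7, 1->2, 2->0, 3->9 | applicable
match: 0->7, 1->2, 2->0, 3->11 | applicable
count: 2
applicable_count: 2


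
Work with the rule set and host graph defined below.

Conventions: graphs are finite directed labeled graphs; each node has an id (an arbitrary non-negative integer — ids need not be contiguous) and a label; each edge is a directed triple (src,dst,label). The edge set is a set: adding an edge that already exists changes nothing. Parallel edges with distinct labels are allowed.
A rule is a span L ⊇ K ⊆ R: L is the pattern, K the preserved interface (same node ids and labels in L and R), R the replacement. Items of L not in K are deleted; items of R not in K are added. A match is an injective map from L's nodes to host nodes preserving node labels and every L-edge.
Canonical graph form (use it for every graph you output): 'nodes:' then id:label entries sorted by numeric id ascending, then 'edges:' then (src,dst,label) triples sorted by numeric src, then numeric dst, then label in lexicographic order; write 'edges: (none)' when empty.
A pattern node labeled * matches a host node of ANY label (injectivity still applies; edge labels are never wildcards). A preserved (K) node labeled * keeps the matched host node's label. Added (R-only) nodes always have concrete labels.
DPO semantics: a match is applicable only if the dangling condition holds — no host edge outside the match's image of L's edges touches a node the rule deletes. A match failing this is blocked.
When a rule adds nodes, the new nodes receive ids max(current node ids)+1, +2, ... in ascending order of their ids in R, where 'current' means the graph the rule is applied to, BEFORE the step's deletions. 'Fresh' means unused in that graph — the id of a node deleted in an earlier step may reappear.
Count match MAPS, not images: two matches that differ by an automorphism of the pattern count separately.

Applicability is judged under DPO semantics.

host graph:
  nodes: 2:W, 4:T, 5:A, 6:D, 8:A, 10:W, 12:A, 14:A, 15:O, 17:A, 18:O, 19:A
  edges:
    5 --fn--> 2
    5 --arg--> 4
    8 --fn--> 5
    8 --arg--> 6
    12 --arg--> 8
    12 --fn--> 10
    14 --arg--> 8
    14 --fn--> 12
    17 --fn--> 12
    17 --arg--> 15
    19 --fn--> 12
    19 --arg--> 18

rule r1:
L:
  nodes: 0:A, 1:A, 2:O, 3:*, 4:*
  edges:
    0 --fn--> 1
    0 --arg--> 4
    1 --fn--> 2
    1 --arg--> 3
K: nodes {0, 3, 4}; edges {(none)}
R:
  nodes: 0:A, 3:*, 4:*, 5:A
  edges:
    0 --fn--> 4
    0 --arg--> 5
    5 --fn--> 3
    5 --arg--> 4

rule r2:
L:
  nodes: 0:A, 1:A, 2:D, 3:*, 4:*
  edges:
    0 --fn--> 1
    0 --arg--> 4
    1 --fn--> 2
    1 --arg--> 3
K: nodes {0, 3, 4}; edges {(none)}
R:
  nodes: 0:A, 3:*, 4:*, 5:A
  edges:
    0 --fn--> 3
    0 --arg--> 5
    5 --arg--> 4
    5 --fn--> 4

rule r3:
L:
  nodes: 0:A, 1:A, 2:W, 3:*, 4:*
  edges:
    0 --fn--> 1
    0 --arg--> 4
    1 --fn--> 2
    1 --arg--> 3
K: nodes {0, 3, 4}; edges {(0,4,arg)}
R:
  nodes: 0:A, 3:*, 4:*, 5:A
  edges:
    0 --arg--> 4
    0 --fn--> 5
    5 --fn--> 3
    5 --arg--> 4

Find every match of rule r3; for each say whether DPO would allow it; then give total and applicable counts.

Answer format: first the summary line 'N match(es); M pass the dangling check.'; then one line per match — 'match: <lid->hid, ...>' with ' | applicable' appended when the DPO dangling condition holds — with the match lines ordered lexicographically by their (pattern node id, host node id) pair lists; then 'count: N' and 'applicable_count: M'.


3 match(es); 1 pass the dangling check.
match: 0->8, 1->5, 2->2, 3->4, 4->6 | applicable
match: 0->17, 1->12, 2->10, 3->8, 4->15
match: 0->19, 1->12, 2->10, 3->8, 4->18
count: 3
applicable_count: 1


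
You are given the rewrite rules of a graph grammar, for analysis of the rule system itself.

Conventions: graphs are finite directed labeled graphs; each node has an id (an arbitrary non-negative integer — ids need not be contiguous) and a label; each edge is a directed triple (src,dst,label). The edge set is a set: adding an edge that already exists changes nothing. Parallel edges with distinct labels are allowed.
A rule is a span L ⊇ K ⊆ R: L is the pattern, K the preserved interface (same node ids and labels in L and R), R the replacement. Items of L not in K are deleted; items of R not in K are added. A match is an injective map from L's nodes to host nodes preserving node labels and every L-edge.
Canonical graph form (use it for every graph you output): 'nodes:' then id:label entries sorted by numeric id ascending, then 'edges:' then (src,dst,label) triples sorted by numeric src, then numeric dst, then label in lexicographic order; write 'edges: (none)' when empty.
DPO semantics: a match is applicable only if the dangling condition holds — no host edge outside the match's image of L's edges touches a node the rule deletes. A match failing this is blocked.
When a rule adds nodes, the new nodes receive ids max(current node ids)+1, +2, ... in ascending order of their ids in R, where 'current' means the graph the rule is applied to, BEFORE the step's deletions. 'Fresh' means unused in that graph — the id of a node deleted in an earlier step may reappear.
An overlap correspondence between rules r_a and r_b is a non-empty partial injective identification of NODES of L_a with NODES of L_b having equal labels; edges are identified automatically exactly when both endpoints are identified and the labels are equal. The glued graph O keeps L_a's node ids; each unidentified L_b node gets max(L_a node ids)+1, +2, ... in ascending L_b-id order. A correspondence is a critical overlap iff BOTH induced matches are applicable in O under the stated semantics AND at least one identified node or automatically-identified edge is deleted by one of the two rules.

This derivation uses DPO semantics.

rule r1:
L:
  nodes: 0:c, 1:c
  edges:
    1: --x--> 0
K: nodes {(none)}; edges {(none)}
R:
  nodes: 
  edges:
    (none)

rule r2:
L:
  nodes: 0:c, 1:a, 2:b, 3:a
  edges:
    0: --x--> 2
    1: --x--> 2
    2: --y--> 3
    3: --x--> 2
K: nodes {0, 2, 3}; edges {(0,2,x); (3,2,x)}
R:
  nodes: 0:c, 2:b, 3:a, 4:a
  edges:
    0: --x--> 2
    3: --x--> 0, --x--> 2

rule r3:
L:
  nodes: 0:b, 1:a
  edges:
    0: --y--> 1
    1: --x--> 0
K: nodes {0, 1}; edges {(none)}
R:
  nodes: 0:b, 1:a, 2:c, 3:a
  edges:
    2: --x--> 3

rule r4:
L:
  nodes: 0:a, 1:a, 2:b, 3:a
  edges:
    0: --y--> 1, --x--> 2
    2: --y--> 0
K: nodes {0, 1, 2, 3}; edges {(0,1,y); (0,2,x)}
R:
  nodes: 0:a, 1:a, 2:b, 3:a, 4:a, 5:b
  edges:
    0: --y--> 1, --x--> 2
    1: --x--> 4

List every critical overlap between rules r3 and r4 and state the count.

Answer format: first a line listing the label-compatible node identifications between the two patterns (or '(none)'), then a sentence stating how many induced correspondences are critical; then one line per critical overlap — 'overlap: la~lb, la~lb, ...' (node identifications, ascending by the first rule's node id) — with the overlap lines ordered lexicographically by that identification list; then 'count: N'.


label-compatible node identifications between L(r3) and L(r4): 0~2, 1~0, 1~1, 1~3
1 of the induced correspondences is a critical overlap of r3 and r4.
overlap: 0~2, 1~0
count: 1


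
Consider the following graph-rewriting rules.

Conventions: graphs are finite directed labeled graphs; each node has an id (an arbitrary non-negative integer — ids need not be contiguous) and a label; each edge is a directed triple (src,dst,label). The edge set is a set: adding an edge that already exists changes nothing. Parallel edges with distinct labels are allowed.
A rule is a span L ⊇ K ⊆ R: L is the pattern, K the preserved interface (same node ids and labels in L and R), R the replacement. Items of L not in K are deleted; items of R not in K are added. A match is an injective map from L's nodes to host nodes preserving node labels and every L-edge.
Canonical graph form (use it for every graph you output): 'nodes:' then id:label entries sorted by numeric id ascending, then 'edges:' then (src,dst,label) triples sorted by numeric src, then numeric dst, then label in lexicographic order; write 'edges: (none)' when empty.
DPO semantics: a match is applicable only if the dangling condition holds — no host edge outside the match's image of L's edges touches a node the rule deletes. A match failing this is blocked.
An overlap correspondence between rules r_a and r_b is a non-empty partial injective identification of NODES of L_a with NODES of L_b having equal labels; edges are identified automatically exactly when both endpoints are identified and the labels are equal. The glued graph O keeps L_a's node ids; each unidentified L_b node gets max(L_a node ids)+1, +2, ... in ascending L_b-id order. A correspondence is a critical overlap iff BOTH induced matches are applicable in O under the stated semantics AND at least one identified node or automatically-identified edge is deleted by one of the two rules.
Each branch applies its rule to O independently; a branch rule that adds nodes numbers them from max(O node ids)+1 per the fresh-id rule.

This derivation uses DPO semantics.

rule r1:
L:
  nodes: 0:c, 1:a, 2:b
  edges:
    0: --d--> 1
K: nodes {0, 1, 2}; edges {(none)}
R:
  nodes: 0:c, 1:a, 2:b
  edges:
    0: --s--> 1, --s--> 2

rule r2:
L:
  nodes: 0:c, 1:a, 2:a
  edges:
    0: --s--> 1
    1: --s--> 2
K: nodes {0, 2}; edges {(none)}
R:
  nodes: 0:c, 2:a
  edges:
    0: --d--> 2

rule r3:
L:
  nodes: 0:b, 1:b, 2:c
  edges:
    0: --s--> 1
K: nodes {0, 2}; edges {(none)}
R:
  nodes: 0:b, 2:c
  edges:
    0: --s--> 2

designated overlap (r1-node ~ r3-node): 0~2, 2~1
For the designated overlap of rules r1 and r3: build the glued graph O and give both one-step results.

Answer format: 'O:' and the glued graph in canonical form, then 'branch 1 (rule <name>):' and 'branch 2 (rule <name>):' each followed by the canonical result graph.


O:
nodes: 0:c, 1:a, 2:b, 3:b
edges: (0,1,d); (3,2,s)
branch 1 (rule r1):
nodes: 0:c, 1:a, 2:b, 3:b
edges: (0,1,s); (0,2,s); (3,2,s)
branch 2 (rule r3):
nodes: 0:c, 1:a, 3:b
edges: (0,1,d); (3,0,s)


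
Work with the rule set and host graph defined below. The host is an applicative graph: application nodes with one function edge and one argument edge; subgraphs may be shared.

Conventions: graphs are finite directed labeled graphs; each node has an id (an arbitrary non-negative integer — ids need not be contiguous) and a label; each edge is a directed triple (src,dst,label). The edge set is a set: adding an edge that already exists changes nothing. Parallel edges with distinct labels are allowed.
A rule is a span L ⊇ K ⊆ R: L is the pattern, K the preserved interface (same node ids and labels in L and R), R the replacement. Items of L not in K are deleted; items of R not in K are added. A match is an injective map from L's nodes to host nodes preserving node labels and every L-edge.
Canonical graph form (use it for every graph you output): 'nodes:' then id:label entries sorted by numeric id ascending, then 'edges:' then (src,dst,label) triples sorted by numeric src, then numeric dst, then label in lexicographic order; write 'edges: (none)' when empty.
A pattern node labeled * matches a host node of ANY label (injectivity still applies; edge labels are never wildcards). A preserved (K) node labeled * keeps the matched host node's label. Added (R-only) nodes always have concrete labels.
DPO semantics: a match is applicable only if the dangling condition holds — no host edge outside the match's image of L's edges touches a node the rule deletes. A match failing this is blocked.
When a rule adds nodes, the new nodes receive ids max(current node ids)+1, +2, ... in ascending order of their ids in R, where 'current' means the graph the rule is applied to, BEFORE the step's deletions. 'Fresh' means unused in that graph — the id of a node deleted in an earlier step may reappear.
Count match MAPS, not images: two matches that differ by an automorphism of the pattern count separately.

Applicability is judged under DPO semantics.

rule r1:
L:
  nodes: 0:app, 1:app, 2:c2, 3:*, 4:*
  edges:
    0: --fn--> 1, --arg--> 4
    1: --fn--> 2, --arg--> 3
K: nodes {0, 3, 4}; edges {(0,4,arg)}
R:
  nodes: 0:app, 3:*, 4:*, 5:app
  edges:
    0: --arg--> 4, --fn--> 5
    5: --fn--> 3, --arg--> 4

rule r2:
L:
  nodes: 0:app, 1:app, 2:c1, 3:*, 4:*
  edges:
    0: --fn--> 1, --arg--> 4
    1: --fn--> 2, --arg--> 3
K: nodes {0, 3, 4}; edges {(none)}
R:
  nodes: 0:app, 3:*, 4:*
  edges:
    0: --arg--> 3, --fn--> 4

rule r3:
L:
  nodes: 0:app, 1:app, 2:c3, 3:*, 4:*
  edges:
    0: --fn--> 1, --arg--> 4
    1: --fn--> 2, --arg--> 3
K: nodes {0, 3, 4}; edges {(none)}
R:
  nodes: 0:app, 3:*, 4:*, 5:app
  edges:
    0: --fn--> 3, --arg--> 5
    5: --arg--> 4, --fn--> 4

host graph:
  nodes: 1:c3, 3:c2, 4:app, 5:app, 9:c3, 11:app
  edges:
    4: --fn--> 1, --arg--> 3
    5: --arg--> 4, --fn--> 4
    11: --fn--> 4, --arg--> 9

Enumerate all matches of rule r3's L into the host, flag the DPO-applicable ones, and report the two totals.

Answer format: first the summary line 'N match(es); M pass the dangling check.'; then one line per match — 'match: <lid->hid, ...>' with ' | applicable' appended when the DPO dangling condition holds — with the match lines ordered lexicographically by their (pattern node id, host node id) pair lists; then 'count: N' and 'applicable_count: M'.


1 match(es); 0 pass the dangling check.
match: 0->11, 1->4, 2->1, 3->3, 4->9
count: 1
applicable_count: 0


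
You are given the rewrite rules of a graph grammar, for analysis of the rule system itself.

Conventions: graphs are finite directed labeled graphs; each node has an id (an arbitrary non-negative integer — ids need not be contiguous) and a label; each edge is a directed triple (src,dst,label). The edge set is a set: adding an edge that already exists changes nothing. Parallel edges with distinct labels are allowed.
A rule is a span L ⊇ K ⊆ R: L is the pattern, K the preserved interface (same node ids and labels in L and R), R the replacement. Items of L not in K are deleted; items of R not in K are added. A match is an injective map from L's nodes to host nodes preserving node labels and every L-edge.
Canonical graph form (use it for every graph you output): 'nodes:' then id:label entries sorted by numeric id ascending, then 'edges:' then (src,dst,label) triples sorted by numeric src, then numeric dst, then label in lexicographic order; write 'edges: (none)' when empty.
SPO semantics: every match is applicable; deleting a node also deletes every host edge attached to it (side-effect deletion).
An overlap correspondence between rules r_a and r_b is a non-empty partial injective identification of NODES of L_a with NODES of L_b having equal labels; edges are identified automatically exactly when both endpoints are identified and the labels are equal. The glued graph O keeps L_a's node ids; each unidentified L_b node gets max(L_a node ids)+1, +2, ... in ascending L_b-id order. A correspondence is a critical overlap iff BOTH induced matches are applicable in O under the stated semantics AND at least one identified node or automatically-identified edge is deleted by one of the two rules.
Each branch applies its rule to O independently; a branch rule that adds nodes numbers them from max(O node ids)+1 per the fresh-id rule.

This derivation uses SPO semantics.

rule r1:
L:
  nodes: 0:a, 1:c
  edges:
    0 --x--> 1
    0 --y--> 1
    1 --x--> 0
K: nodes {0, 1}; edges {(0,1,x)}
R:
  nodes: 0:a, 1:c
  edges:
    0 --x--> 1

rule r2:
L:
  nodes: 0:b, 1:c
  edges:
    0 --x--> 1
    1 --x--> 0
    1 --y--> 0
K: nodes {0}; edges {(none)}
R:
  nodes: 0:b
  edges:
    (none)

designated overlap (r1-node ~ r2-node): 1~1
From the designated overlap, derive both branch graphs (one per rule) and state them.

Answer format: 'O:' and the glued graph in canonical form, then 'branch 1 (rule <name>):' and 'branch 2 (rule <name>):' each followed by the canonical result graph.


O:
nodes: 0:a, 1:c, 2:b
edges: (0,1,x); (0,1,y); (1,0,x); (1,2,x); (1,2,y); (2,1,x)
branch 1 (rule r1):
nodes: 0:a, 1:c, 2:b
edges: (0,1,x); (1,2,x); (1,2,y); (2,1,x)
branch 2 (rule r2):
nodes: 0:a, 2:b
edges: (none)


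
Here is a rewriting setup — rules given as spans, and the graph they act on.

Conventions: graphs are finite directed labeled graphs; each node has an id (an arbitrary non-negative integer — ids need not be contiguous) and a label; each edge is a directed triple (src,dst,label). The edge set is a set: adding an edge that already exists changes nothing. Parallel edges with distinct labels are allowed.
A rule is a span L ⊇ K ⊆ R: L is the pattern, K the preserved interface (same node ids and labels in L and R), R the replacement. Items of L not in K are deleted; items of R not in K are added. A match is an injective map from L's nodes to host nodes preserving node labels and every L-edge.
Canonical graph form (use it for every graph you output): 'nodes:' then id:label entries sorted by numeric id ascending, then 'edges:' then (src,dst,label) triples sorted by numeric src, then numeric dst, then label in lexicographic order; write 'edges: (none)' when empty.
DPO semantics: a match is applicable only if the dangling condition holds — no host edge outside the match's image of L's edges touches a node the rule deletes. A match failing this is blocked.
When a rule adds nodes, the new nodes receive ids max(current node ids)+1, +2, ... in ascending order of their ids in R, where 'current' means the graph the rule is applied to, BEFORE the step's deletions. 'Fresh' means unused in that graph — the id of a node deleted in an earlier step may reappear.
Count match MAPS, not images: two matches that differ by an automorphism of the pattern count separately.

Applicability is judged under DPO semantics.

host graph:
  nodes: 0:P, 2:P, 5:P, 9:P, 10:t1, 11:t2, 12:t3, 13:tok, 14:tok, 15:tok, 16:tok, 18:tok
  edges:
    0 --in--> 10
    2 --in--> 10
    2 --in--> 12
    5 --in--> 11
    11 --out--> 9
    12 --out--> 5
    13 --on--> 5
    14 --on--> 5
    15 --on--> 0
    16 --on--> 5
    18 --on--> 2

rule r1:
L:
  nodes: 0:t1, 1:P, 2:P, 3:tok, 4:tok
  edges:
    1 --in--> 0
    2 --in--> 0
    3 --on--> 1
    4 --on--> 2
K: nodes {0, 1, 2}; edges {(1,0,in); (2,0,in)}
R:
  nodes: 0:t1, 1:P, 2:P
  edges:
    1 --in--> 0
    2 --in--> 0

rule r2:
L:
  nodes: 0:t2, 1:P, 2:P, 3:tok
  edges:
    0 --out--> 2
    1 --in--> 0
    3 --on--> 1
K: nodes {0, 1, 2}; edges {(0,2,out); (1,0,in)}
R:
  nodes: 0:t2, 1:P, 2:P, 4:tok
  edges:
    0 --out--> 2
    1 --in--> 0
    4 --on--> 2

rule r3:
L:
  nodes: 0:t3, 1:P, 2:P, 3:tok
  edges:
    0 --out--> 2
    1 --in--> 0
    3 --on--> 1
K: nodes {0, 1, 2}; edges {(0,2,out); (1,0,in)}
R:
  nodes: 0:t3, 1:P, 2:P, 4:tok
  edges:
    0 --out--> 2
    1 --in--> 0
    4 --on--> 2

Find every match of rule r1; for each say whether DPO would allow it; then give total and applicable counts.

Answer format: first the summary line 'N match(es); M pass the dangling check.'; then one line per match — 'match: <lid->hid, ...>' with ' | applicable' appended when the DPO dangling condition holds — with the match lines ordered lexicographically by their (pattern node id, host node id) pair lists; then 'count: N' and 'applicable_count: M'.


2 match(es); 2 pass the dangling check.
match: 0->10, 1->0, 2->2, 3->15, 4->18 | applicable
match: 0->10, 1->2, 2->0, 3->18, 4->15 | applicable
count: 2
applicable_count: 2


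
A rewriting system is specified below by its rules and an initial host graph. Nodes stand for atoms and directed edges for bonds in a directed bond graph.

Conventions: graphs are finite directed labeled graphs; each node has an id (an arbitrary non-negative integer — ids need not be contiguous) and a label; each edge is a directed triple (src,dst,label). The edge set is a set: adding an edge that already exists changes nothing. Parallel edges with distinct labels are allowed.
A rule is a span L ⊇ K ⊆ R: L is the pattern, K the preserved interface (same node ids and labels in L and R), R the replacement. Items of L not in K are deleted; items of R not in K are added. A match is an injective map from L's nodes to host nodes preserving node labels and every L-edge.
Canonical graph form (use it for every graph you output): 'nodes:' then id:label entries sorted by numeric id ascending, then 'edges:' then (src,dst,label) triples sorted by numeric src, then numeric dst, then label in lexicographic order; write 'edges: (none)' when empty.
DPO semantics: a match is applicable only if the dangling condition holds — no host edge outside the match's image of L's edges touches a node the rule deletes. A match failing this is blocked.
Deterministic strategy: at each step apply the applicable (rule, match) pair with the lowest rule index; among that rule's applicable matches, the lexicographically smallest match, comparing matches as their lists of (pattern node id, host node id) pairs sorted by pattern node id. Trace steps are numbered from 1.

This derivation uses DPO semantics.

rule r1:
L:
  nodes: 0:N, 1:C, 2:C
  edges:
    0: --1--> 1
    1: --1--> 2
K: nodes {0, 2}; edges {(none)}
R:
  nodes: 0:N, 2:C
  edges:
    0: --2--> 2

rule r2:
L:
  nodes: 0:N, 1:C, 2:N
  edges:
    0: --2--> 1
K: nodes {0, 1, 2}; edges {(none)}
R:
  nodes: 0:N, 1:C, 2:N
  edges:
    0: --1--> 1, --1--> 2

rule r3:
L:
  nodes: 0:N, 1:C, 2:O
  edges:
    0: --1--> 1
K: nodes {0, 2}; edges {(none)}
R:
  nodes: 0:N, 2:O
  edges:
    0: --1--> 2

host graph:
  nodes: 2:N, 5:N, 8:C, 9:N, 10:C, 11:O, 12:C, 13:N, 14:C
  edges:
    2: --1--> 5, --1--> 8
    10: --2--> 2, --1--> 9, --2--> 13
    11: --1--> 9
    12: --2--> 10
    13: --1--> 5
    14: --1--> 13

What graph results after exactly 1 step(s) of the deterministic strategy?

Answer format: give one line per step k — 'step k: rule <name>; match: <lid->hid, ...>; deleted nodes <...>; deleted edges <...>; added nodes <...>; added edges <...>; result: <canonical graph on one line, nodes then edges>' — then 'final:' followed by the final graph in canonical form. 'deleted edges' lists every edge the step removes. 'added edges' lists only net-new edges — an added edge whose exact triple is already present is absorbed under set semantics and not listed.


step 1: rule r3; match: 0->2, 1->8, 2->11; deleted nodes 8; deleted edges (2,8,1); added nodes (none); added edges (2,11,1); result: nodes: 2:N, 5:N, 9:N, 10:C, 11:O, 12:C, 13:N, 14:C edges: (2,5,1); (2,11,1); (10,2,2); (10,9,1); (10,13,2); (11,9,1); (12,10,2); (13,5,1); (14,13,1)
final:
nodes: 2:N, 5:N, 9:N, 10:C, 11:O, 12:C, 13:N, 14:C
edges: (2,5,1); (2,11,1); (10,2,2); (10,9,1); (10,13,2); (11,9,1); (12,10,2); (13,5,1); (14,13,1)


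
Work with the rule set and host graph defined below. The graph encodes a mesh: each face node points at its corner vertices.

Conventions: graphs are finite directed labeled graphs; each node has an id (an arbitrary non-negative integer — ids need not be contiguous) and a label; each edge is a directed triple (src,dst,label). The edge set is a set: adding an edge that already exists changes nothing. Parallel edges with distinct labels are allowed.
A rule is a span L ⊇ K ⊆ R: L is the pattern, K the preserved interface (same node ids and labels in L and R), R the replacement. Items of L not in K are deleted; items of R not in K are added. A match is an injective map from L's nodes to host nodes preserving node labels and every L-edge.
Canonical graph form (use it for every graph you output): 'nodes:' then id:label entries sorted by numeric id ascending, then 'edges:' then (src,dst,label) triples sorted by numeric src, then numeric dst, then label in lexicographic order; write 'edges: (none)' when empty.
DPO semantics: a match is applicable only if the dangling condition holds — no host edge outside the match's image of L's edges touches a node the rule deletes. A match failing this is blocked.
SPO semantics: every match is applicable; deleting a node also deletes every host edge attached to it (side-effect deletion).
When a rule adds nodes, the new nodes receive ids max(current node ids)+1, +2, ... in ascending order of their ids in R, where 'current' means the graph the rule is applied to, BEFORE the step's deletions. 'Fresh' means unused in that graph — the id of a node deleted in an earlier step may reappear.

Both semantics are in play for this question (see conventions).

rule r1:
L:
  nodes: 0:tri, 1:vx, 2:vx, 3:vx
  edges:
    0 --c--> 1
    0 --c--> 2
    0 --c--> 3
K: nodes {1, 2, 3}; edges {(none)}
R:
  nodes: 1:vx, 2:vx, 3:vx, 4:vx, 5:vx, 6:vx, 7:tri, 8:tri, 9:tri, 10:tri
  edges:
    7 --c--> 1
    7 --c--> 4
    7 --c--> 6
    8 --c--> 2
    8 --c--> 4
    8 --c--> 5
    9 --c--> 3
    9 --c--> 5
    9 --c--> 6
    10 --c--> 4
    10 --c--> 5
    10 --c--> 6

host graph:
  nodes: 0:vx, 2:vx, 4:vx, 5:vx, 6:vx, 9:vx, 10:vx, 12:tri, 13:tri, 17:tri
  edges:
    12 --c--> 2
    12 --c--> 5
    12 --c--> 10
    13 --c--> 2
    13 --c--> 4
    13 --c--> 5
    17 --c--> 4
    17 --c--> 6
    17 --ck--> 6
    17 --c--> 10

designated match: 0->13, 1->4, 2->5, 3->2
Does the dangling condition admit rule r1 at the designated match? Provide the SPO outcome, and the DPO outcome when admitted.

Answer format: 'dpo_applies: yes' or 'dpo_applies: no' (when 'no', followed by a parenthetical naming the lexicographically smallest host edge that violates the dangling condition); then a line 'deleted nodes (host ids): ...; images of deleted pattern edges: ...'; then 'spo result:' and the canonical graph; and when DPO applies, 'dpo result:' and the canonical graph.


dpo_applies: yes
deleted nodes (host ids): 13; images of deleted pattern edges: (13,2,c); (13,4,c); (13,5,c)
spo result:
nodes: 0:vx, 2:vx, 4:vx, 5:vx, 6:vx, 9:vx, 10:vx, 12:tri, 17:tri, 18:vx, 19:vx, 20:vx, 21:tri, 22:tri, 23:tri, 24:tri
edges: (12,2,c); (12,5,c); (12,10,c); (17,4,c); (17,6,c); (17,6,ck); (17,10,c); (21,4,c); (21,18,c); (21,20,c); (22,5,c); (22,18,c); (22,19,c); (23,2,c); (23,19,c); (23,20,c); (24,18,c); (24,19,c); (24,20,c)
dpo result:
nodes: 0:vx, 2:vx, 4:vx, 5:vx, 6:vx, 9:vx, 10:vx, 12:tri, 17:tri, 18:vx, 19:vx, 20:vx, 21:tri, 22:tri, 23:tri, 24:tri
edges: (12,2,c); (12,5,c); (12,10,c); (17,4,c); (17,6,c); (17,6,ck); (17,10,c); (21,4,c); (21,18,c); (21,20,c); (22,5,c); (22,18,c); (22,19,c); (23,2,c); (23,19,c); (23,20,c); (24,18,c); (24,19,c); (24,20,c)


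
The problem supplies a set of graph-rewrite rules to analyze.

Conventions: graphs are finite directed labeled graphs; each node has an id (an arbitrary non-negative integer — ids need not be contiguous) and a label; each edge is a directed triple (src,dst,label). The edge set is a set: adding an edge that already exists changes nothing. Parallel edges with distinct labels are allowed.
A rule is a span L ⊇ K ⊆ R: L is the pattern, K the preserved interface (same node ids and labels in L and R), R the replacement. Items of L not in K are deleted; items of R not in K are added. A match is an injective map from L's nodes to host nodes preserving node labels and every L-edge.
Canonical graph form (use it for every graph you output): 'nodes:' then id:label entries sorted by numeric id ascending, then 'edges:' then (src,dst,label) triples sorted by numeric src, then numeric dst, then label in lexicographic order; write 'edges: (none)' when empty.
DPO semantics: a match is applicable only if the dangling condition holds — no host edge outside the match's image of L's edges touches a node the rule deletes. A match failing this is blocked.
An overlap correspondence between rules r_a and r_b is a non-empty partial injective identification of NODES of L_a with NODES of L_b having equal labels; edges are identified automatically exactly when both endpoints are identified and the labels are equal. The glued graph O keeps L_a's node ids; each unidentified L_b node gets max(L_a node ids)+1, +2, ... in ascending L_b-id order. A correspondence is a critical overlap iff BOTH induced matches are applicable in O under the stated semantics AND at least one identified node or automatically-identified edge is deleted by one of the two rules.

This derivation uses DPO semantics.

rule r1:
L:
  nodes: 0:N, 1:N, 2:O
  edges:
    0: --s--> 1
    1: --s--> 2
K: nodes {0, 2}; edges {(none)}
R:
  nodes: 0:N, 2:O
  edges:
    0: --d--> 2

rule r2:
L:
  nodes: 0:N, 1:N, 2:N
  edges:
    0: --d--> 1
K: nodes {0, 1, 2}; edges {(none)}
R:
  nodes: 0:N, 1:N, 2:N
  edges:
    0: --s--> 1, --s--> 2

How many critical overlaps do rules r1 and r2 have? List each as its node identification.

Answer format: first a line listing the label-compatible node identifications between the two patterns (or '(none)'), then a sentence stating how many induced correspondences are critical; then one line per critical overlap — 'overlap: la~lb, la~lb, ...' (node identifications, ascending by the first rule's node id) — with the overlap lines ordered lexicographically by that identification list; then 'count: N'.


label-compatible node identifications between L(r1) and L(r2): 0~0, 0~1, 0~2, 1~0, 1~1, 1~2
3 of the induced correspondences are critical overlaps of r1 and r2.
overlap: 0~0, 1~2
overlap: 0~1, 1~2
overlap: 1~2
count: 3
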